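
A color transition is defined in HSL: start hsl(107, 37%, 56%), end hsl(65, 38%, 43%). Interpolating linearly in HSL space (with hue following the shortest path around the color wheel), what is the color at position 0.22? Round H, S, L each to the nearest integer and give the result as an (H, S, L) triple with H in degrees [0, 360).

Hue arc: Δh = 65 − 107 = -42° (|Δh| ≤ 180, already the shorter path).
H = 107 + 0.22 × (-42) = 97.76 → 98°
S = 37 + 0.22 × (38 − 37) = 37.22 → 37%
L = 56 + 0.22 × (43 − 56) = 53.14 → 53%

(98, 37, 53)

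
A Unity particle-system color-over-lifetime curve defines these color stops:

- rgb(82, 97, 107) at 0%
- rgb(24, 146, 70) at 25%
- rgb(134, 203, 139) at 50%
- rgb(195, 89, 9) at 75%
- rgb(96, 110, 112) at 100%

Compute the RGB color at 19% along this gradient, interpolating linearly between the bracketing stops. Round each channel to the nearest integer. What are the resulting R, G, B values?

(38, 134, 79)

19% lies between the 0% and 25% stops, so the local fraction is t = (19 − 0)/(25 − 0) = 19/25 ≈ 0.76.
R = 82 + 0.76 × (24 − 82) = 37.92 → 38
G = 97 + 0.76 × (146 − 97) = 134.24 → 134
B = 107 + 0.76 × (70 − 107) = 78.88 → 79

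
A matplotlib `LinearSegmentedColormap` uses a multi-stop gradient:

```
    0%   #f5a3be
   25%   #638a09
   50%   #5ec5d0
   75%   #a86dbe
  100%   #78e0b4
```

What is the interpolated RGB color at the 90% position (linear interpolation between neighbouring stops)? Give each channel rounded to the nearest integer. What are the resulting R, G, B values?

(139, 178, 184)

90% lies between the 75% and 100% stops, so the local fraction is t = (90 − 75)/(100 − 75) = 15/25 ≈ 0.6.
#a86dbe → (168, 109, 190); #78e0b4 → (120, 224, 180).
R = 168 + 0.6 × (120 − 168) = 139.2 → 139
G = 109 + 0.6 × (224 − 109) = 178 → 178
B = 190 + 0.6 × (180 − 190) = 184 → 184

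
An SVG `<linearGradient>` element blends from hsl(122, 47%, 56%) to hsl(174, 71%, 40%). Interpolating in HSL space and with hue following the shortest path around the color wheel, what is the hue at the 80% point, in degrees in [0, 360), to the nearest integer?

Hue arc: Δh = 174 − 122 = 52° (|Δh| ≤ 180, already the shorter path).
H = 122 + 0.8 × (52) = 163.6 → 164°

164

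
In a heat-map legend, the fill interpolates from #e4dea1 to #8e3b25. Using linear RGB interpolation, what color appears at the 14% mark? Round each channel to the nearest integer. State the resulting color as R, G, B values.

(216, 199, 144)

#e4dea1 → (228, 222, 161); #8e3b25 → (142, 59, 37).
14% corresponds to t = 0.14.
R = 228 + 0.14 × (142 − 228) = 228 + 0.14 × -86 = 215.96 → 216
G = 222 + 0.14 × (59 − 222) = 222 + 0.14 × -163 = 199.18 → 199
B = 161 + 0.14 × (37 − 161) = 161 + 0.14 × -124 = 143.64 → 144
So the blended color is (216, 199, 144), about #d8c790.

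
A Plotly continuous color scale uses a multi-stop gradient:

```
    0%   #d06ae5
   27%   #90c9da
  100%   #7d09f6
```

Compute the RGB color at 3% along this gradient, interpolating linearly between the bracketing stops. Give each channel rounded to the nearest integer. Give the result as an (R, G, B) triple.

(201, 117, 228)

3% lies between the 0% and 27% stops, so the local fraction is t = (3 − 0)/(27 − 0) = 3/27 ≈ 0.1111.
#d06ae5 → (208, 106, 229); #90c9da → (144, 201, 218).
R = 208 + 0.1111 × (144 − 208) = 200.89 → 201
G = 106 + 0.1111 × (201 − 106) = 116.555 → 117
B = 229 + 0.1111 × (218 − 229) = 227.778 → 228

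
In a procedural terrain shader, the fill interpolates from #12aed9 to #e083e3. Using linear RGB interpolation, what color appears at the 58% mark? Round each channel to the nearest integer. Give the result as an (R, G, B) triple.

(137, 149, 223)

#12aed9 → (18, 174, 217); #e083e3 → (224, 131, 227).
58% corresponds to t = 0.58.
R = 18 + 0.58 × (224 − 18) = 18 + 0.58 × 206 = 137.48 → 137
G = 174 + 0.58 × (131 − 174) = 174 + 0.58 × -43 = 149.06 → 149
B = 217 + 0.58 × (227 − 217) = 217 + 0.58 × 10 = 222.8 → 223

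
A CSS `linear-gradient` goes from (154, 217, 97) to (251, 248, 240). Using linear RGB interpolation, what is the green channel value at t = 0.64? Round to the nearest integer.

G = 217 + 0.64 × (248 − 217) = 236.84 → 237

237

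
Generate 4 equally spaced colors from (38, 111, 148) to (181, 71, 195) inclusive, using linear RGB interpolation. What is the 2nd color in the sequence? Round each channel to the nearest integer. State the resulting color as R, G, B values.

(86, 98, 164)

With 4 swatches and endpoints inclusive, swatch 2 sits at t = (2 − 1)/(4 − 1) = 1/3 ≈ 0.3333.
R = 38 + 0.3333 × (181 − 38) = 85.662 → 86
G = 111 + 0.3333 × (71 − 111) = 97.668 → 98
B = 148 + 0.3333 × (195 − 148) = 163.665 → 164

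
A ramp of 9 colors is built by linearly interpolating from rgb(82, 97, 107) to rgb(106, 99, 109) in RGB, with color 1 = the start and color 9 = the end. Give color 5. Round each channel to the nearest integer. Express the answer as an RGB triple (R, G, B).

With 9 swatches and endpoints inclusive, swatch 5 sits at t = (5 − 1)/(9 − 1) = 4/8 ≈ 0.5.
R = 82 + 0.5 × (106 − 82) = 94 → 94
G = 97 + 0.5 × (99 − 97) = 98 → 98
B = 107 + 0.5 × (109 − 107) = 108 → 108

(94, 98, 108)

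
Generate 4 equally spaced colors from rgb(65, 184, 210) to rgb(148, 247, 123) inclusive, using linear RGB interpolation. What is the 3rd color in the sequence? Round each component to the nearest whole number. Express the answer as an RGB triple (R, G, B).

(120, 226, 152)

With 4 swatches and endpoints inclusive, swatch 3 sits at t = (3 − 1)/(4 − 1) = 2/3 ≈ 0.6667.
R = 65 + 0.6667 × (148 − 65) = 120.336 → 120
G = 184 + 0.6667 × (247 − 184) = 226.002 → 226
B = 210 + 0.6667 × (123 − 210) = 151.997 → 152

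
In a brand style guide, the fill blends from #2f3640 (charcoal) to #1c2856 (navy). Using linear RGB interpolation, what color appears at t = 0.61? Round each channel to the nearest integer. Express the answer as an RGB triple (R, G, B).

(35, 45, 77)

#2f3640 → (47, 54, 64); #1c2856 → (28, 40, 86).
R = 47 + 0.61 × (28 − 47) = 47 + 0.61 × -19 = 35.41 → 35
G = 54 + 0.61 × (40 − 54) = 54 + 0.61 × -14 = 45.46 → 45
B = 64 + 0.61 × (86 − 64) = 64 + 0.61 × 22 = 77.42 → 77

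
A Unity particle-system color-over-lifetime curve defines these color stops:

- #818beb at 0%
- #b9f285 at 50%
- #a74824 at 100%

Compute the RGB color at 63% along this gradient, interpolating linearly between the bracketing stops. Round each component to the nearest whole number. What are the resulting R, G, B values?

(180, 198, 108)

63% lies between the 50% and 100% stops, so the local fraction is t = (63 − 50)/(100 − 50) = 13/50 ≈ 0.26.
#b9f285 → (185, 242, 133); #a74824 → (167, 72, 36).
R = 185 + 0.26 × (167 − 185) = 180.32 → 180
G = 242 + 0.26 × (72 − 242) = 197.8 → 198
B = 133 + 0.26 × (36 − 133) = 107.78 → 108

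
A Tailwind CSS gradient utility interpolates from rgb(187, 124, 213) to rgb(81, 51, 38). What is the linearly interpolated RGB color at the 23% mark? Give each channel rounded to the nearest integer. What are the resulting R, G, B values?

23% corresponds to t = 0.23.
R = 187 + 0.23 × (81 − 187) = 187 + 0.23 × -106 = 162.62 → 163
G = 124 + 0.23 × (51 − 124) = 124 + 0.23 × -73 = 107.21 → 107
B = 213 + 0.23 × (38 − 213) = 213 + 0.23 × -175 = 172.75 → 173

(163, 107, 173)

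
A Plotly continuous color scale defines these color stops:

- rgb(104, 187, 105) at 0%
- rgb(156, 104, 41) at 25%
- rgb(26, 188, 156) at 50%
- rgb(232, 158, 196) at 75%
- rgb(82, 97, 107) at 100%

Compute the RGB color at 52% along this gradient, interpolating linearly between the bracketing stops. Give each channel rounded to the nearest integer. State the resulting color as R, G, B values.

(42, 186, 159)

52% lies between the 50% and 75% stops, so the local fraction is t = (52 − 50)/(75 − 50) = 2/25 ≈ 0.08.
R = 26 + 0.08 × (232 − 26) = 42.48 → 42
G = 188 + 0.08 × (158 − 188) = 185.6 → 186
B = 156 + 0.08 × (196 − 156) = 159.2 → 159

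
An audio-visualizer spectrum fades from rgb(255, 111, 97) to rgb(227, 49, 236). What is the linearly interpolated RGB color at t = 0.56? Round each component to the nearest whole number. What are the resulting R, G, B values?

(239, 76, 175)

R = 255 + 0.56 × (227 − 255) = 255 + 0.56 × -28 = 239.32 → 239
G = 111 + 0.56 × (49 − 111) = 111 + 0.56 × -62 = 76.28 → 76
B = 97 + 0.56 × (236 − 97) = 97 + 0.56 × 139 = 174.84 → 175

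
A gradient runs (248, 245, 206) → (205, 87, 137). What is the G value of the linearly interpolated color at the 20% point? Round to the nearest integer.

213

G = 245 + 0.2 × (87 − 245) = 213.4 → 213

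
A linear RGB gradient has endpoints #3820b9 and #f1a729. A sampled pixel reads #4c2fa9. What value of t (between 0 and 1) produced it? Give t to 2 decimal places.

Invert the lerp on the R channel (largest span, 185): t = (76 − 56) / (241 − 56) = 20/185 = 0.10811.
Check on G: (47 − 32)/(167 − 32) = 0.1111 ✓

0.11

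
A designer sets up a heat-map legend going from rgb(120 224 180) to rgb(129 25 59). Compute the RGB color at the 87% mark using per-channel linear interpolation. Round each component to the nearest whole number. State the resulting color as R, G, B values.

87% corresponds to t = 0.87.
R = 120 + 0.87 × (129 − 120) = 120 + 0.87 × 9 = 127.83 → 128
G = 224 + 0.87 × (25 − 224) = 224 + 0.87 × -199 = 50.87 → 51
B = 180 + 0.87 × (59 − 180) = 180 + 0.87 × -121 = 74.73 → 75

(128, 51, 75)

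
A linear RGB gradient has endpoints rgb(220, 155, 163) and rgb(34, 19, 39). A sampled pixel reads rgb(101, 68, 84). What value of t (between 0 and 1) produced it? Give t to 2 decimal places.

0.64

Invert the lerp on the R channel (largest span, 186): t = (101 − 220) / (34 − 220) = -119/-186 = 0.63978.
Check on G: (68 − 155)/(19 − 155) = 0.6397 ✓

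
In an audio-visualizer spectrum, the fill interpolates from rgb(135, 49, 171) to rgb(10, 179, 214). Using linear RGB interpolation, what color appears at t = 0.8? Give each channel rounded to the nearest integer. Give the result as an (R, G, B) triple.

R = 135 + 0.8 × (10 − 135) = 135 + 0.8 × -125 = 35 → 35
G = 49 + 0.8 × (179 − 49) = 49 + 0.8 × 130 = 153 → 153
B = 171 + 0.8 × (214 − 171) = 171 + 0.8 × 43 = 205.4 → 205

(35, 153, 205)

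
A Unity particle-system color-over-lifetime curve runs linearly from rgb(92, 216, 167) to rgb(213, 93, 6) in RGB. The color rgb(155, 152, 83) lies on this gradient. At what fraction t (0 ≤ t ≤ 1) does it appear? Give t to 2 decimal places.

Invert the lerp on the B channel (largest span, 161): t = (83 − 167) / (6 − 167) = -84/-161 = 0.52174.
Check on R: (155 − 92)/(213 − 92) = 0.5207 ✓

0.52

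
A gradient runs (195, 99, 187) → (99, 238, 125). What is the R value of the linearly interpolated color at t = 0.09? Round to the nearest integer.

R = 195 + 0.09 × (99 − 195) = 186.36 → 186

186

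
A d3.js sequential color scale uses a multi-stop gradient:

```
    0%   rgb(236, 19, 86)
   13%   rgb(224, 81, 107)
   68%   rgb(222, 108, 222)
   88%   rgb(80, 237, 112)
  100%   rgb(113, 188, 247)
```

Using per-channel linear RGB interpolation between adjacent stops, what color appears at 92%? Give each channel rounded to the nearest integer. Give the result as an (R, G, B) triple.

(91, 221, 157)

92% lies between the 88% and 100% stops, so the local fraction is t = (92 − 88)/(100 − 88) = 4/12 ≈ 0.3333.
R = 80 + 0.3333 × (113 − 80) = 90.999 → 91
G = 237 + 0.3333 × (188 − 237) = 220.668 → 221
B = 112 + 0.3333 × (247 − 112) = 156.995 → 157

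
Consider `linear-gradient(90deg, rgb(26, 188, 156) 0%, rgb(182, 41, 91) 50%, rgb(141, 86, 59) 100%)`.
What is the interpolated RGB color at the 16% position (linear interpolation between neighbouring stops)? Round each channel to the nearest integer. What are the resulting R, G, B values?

(76, 141, 135)

16% lies between the 0% and 50% stops, so the local fraction is t = (16 − 0)/(50 − 0) = 16/50 ≈ 0.32.
R = 26 + 0.32 × (182 − 26) = 75.92 → 76
G = 188 + 0.32 × (41 − 188) = 140.96 → 141
B = 156 + 0.32 × (91 − 156) = 135.2 → 135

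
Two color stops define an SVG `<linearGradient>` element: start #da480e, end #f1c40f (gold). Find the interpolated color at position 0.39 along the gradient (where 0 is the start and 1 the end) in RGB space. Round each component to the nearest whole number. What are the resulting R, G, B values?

(227, 120, 14)

#da480e → (218, 72, 14); #f1c40f → (241, 196, 15).
R = 218 + 0.39 × (241 − 218) = 218 + 0.39 × 23 = 226.97 → 227
G = 72 + 0.39 × (196 − 72) = 72 + 0.39 × 124 = 120.36 → 120
B = 14 + 0.39 × (15 − 14) = 14 + 0.39 × 1 = 14.39 → 14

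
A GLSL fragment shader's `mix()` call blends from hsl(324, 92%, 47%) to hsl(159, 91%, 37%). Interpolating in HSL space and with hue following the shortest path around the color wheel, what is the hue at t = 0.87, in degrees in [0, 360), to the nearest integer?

180

Hue arc: Δh = 159 − 324 = -165° (|Δh| ≤ 180, already the shorter path).
H = 324 + 0.87 × (-165) = 180.45 → 180°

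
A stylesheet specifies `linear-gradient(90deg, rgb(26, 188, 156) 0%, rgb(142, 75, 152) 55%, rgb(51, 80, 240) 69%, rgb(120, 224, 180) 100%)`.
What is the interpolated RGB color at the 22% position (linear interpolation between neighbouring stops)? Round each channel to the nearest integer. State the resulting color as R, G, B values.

22% lies between the 0% and 55% stops, so the local fraction is t = (22 − 0)/(55 − 0) = 22/55 ≈ 0.4.
R = 26 + 0.4 × (142 − 26) = 72.4 → 72
G = 188 + 0.4 × (75 − 188) = 142.8 → 143
B = 156 + 0.4 × (152 − 156) = 154.4 → 154

(72, 143, 154)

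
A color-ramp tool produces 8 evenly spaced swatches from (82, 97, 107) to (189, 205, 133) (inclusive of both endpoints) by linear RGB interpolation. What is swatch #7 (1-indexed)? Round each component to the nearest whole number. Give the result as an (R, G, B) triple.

With 8 swatches and endpoints inclusive, swatch 7 sits at t = (7 − 1)/(8 − 1) = 6/7 ≈ 0.8571.
R = 82 + 0.8571 × (189 − 82) = 173.71 → 174
G = 97 + 0.8571 × (205 − 97) = 189.567 → 190
B = 107 + 0.8571 × (133 − 107) = 129.285 → 129

(174, 190, 129)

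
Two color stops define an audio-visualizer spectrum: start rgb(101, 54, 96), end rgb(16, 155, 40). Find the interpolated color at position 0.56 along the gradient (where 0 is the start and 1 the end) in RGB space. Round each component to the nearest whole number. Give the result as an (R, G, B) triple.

R = 101 + 0.56 × (16 − 101) = 101 + 0.56 × -85 = 53.4 → 53
G = 54 + 0.56 × (155 − 54) = 54 + 0.56 × 101 = 110.56 → 111
B = 96 + 0.56 × (40 − 96) = 96 + 0.56 × -56 = 64.64 → 65

(53, 111, 65)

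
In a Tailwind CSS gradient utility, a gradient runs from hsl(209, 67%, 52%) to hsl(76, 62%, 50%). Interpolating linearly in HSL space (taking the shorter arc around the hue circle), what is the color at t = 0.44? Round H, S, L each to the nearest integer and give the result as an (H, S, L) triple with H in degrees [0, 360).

Hue arc: Δh = 76 − 209 = -133° (|Δh| ≤ 180, already the shorter path).
H = 209 + 0.44 × (-133) = 150.48 → 150°
S = 67 + 0.44 × (62 − 67) = 64.8 → 65%
L = 52 + 0.44 × (50 − 52) = 51.12 → 51%

(150, 65, 51)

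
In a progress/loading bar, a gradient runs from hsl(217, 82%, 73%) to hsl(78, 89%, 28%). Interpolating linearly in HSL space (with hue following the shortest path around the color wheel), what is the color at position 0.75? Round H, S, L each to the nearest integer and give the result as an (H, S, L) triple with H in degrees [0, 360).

Hue arc: Δh = 78 − 217 = -139° (|Δh| ≤ 180, already the shorter path).
H = 217 + 0.75 × (-139) = 112.75 → 113°
S = 82 + 0.75 × (89 − 82) = 87.25 → 87%
L = 73 + 0.75 × (28 − 73) = 39.25 → 39%

(113, 87, 39)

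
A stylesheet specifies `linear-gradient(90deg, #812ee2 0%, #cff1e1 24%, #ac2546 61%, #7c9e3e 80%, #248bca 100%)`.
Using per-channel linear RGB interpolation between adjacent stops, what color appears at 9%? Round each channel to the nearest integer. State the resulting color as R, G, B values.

9% lies between the 0% and 24% stops, so the local fraction is t = (9 − 0)/(24 − 0) = 9/24 ≈ 0.375.
#812ee2 → (129, 46, 226); #cff1e1 → (207, 241, 225).
R = 129 + 0.375 × (207 − 129) = 158.25 → 158
G = 46 + 0.375 × (241 − 46) = 119.125 → 119
B = 226 + 0.375 × (225 − 226) = 225.625 → 226

(158, 119, 226)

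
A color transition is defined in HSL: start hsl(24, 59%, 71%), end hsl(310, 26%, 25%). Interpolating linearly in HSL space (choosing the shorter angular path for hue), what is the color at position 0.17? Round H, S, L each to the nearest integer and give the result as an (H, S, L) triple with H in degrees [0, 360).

(11, 53, 63)

Hue: 310 − 24 = 286°, but |286| > 180 so the shorter arc goes the other way: Δh = 286 − 360 = -74°.
H = 24 + 0.17 × (-74) = 11.42 → 11°
S = 59 + 0.17 × (26 − 59) = 53.39 → 53%
L = 71 + 0.17 × (25 − 71) = 63.18 → 63%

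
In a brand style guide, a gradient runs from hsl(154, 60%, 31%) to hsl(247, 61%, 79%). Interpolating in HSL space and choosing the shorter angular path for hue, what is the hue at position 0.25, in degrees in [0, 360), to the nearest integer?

Hue arc: Δh = 247 − 154 = 93° (|Δh| ≤ 180, already the shorter path).
H = 154 + 0.25 × (93) = 177.25 → 177°

177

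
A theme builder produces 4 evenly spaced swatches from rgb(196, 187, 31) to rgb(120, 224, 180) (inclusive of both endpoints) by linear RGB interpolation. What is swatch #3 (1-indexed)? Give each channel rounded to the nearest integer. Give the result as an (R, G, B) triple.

(145, 212, 130)

With 4 swatches and endpoints inclusive, swatch 3 sits at t = (3 − 1)/(4 − 1) = 2/3 ≈ 0.6667.
R = 196 + 0.6667 × (120 − 196) = 145.331 → 145
G = 187 + 0.6667 × (224 − 187) = 211.668 → 212
B = 31 + 0.6667 × (180 − 31) = 130.338 → 130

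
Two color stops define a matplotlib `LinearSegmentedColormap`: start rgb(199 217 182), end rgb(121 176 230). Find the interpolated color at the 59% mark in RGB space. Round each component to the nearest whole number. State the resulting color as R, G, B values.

(153, 193, 210)

59% corresponds to t = 0.59.
R = 199 + 0.59 × (121 − 199) = 199 + 0.59 × -78 = 152.98 → 153
G = 217 + 0.59 × (176 − 217) = 217 + 0.59 × -41 = 192.81 → 193
B = 182 + 0.59 × (230 − 182) = 182 + 0.59 × 48 = 210.32 → 210
So the blended color is (153, 193, 210), about #99c1d2.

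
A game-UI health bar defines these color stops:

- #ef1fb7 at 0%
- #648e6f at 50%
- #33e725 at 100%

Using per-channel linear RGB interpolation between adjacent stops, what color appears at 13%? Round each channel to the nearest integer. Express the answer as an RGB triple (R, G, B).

(203, 60, 164)

13% lies between the 0% and 50% stops, so the local fraction is t = (13 − 0)/(50 − 0) = 13/50 ≈ 0.26.
#ef1fb7 → (239, 31, 183); #648e6f → (100, 142, 111).
R = 239 + 0.26 × (100 − 239) = 202.86 → 203
G = 31 + 0.26 × (142 − 31) = 59.86 → 60
B = 183 + 0.26 × (111 − 183) = 164.28 → 164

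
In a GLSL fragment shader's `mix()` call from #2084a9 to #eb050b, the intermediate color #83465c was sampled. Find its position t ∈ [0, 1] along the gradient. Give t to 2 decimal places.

0.49

Invert the lerp on the R channel (largest span, 203): t = (131 − 32) / (235 − 32) = 99/203 = 0.48768.
Check on G: (70 − 132)/(5 − 132) = 0.4882 ✓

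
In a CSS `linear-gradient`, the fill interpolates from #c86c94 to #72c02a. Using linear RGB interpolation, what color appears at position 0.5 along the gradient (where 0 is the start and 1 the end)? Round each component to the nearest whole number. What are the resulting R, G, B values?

#c86c94 → (200, 108, 148); #72c02a → (114, 192, 42).
R = 200 + 0.5 × (114 − 200) = 200 + 0.5 × -86 = 157 → 157
G = 108 + 0.5 × (192 − 108) = 108 + 0.5 × 84 = 150 → 150
B = 148 + 0.5 × (42 − 148) = 148 + 0.5 × -106 = 95 → 95

(157, 150, 95)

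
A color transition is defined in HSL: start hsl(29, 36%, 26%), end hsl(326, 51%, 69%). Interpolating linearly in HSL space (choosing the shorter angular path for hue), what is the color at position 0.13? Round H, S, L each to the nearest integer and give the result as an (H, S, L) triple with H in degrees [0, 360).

(21, 38, 32)

Hue: 326 − 29 = 297°, but |297| > 180 so the shorter arc goes the other way: Δh = 297 − 360 = -63°.
H = 29 + 0.13 × (-63) = 20.81 → 21°
S = 36 + 0.13 × (51 − 36) = 37.95 → 38%
L = 26 + 0.13 × (69 − 26) = 31.59 → 32%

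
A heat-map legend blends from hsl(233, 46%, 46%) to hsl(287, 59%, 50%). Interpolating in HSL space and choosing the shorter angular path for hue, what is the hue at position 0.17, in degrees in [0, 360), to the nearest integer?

Hue arc: Δh = 287 − 233 = 54° (|Δh| ≤ 180, already the shorter path).
H = 233 + 0.17 × (54) = 242.18 → 242°

242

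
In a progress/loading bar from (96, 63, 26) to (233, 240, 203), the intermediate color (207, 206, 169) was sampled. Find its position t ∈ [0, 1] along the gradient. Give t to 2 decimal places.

Invert the lerp on the G channel (largest span, 177): t = (206 − 63) / (240 − 63) = 143/177 = 0.80791.
Check on R: (207 − 96)/(233 − 96) = 0.8102 ✓

0.81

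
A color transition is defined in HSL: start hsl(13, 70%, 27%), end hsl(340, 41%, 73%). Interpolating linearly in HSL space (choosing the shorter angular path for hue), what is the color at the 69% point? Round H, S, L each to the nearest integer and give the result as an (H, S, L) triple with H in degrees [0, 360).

(350, 50, 59)

Hue: 340 − 13 = 327°, but |327| > 180 so the shorter arc goes the other way: Δh = 327 − 360 = -33°.
H = 13 + 0.69 × (-33) = -9.77 → -10 → -10 mod 360 = 350°
S = 70 + 0.69 × (41 − 70) = 49.99 → 50%
L = 27 + 0.69 × (73 − 27) = 58.74 → 59%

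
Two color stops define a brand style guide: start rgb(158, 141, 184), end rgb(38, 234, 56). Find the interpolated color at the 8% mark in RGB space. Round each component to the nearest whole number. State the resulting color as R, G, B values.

(148, 148, 174)

8% corresponds to t = 0.08.
R = 158 + 0.08 × (38 − 158) = 158 + 0.08 × -120 = 148.4 → 148
G = 141 + 0.08 × (234 − 141) = 141 + 0.08 × 93 = 148.44 → 148
B = 184 + 0.08 × (56 − 184) = 184 + 0.08 × -128 = 173.76 → 174
So the blended color is (148, 148, 174), about #9494ae.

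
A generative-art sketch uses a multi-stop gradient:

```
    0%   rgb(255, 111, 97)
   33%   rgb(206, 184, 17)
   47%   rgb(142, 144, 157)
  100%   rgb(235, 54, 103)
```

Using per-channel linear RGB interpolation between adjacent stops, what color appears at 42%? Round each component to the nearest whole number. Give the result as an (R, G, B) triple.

(165, 158, 107)

42% lies between the 33% and 47% stops, so the local fraction is t = (42 − 33)/(47 − 33) = 9/14 ≈ 0.6429.
R = 206 + 0.6429 × (142 − 206) = 164.854 → 165
G = 184 + 0.6429 × (144 − 184) = 158.284 → 158
B = 17 + 0.6429 × (157 − 17) = 107.006 → 107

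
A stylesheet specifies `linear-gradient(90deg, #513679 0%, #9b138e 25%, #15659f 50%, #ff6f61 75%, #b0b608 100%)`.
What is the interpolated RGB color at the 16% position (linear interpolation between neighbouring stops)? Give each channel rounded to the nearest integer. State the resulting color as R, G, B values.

16% lies between the 0% and 25% stops, so the local fraction is t = (16 − 0)/(25 − 0) = 16/25 ≈ 0.64.
#513679 → (81, 54, 121); #9b138e → (155, 19, 142).
R = 81 + 0.64 × (155 − 81) = 128.36 → 128
G = 54 + 0.64 × (19 − 54) = 31.6 → 32
B = 121 + 0.64 × (142 − 121) = 134.44 → 134

(128, 32, 134)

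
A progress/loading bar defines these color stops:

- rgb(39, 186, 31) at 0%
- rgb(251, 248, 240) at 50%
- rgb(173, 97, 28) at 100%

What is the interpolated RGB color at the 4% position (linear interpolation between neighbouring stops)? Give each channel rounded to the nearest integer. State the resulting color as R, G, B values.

4% lies between the 0% and 50% stops, so the local fraction is t = (4 − 0)/(50 − 0) = 4/50 ≈ 0.08.
R = 39 + 0.08 × (251 − 39) = 55.96 → 56
G = 186 + 0.08 × (248 − 186) = 190.96 → 191
B = 31 + 0.08 × (240 − 31) = 47.72 → 48

(56, 191, 48)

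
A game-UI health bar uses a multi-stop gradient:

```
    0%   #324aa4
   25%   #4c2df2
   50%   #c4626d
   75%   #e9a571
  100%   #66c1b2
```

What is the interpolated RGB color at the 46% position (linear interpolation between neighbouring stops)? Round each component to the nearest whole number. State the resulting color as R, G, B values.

(177, 90, 130)

46% lies between the 25% and 50% stops, so the local fraction is t = (46 − 25)/(50 − 25) = 21/25 ≈ 0.84.
#4c2df2 → (76, 45, 242); #c4626d → (196, 98, 109).
R = 76 + 0.84 × (196 − 76) = 176.8 → 177
G = 45 + 0.84 × (98 − 45) = 89.52 → 90
B = 242 + 0.84 × (109 − 242) = 130.28 → 130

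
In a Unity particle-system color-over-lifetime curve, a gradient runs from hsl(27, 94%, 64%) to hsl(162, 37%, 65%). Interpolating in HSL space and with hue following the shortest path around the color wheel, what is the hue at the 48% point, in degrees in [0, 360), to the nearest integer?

92

Hue arc: Δh = 162 − 27 = 135° (|Δh| ≤ 180, already the shorter path).
H = 27 + 0.48 × (135) = 91.8 → 92°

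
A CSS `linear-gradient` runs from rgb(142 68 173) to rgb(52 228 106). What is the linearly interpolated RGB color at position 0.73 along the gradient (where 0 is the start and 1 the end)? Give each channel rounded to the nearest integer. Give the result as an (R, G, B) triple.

(76, 185, 124)

R = 142 + 0.73 × (52 − 142) = 142 + 0.73 × -90 = 76.3 → 76
G = 68 + 0.73 × (228 − 68) = 68 + 0.73 × 160 = 184.8 → 185
B = 173 + 0.73 × (106 − 173) = 173 + 0.73 × -67 = 124.09 → 124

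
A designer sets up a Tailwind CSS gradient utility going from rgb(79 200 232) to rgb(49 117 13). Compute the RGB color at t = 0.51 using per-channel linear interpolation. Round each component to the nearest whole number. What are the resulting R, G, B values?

R = 79 + 0.51 × (49 − 79) = 79 + 0.51 × -30 = 63.7 → 64
G = 200 + 0.51 × (117 − 200) = 200 + 0.51 × -83 = 157.67 → 158
B = 232 + 0.51 × (13 − 232) = 232 + 0.51 × -219 = 120.31 → 120
So the blended color is (64, 158, 120), about #409e78.

(64, 158, 120)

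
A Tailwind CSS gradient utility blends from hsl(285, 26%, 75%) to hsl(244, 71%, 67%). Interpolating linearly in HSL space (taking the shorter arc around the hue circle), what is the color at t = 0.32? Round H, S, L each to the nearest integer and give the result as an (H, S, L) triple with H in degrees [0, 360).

Hue arc: Δh = 244 − 285 = -41° (|Δh| ≤ 180, already the shorter path).
H = 285 + 0.32 × (-41) = 271.88 → 272°
S = 26 + 0.32 × (71 − 26) = 40.4 → 40%
L = 75 + 0.32 × (67 − 75) = 72.44 → 72%

(272, 40, 72)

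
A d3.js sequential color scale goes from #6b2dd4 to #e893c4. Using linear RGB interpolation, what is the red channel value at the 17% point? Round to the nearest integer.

R₁ = 107 (from #6b2dd4), R₂ = 232 (from #e893c4).
R = 107 + 0.17 × (232 − 107) = 128.25 → 128

128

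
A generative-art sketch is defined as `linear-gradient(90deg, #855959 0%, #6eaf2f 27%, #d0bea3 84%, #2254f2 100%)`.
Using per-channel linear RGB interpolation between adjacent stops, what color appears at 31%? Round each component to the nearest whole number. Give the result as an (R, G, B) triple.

31% lies between the 27% and 84% stops, so the local fraction is t = (31 − 27)/(84 − 27) = 4/57 ≈ 0.0702.
#6eaf2f → (110, 175, 47); #d0bea3 → (208, 190, 163).
R = 110 + 0.0702 × (208 − 110) = 116.88 → 117
G = 175 + 0.0702 × (190 − 175) = 176.053 → 176
B = 47 + 0.0702 × (163 − 47) = 55.143 → 55

(117, 176, 55)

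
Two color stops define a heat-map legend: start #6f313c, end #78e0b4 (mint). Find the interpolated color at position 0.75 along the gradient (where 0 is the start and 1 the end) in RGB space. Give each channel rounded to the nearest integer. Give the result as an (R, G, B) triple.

(118, 180, 150)

#6f313c → (111, 49, 60); #78e0b4 → (120, 224, 180).
R = 111 + 0.75 × (120 − 111) = 111 + 0.75 × 9 = 117.75 → 118
G = 49 + 0.75 × (224 − 49) = 49 + 0.75 × 175 = 180.25 → 180
B = 60 + 0.75 × (180 − 60) = 60 + 0.75 × 120 = 150 → 150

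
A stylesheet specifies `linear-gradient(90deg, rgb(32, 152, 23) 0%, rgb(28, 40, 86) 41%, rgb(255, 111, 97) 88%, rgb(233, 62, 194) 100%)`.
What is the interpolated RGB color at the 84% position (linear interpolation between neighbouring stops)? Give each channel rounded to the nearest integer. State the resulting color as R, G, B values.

84% lies between the 41% and 88% stops, so the local fraction is t = (84 − 41)/(88 − 41) = 43/47 ≈ 0.9149.
R = 28 + 0.9149 × (255 − 28) = 235.682 → 236
G = 40 + 0.9149 × (111 − 40) = 104.958 → 105
B = 86 + 0.9149 × (97 − 86) = 96.064 → 96

(236, 105, 96)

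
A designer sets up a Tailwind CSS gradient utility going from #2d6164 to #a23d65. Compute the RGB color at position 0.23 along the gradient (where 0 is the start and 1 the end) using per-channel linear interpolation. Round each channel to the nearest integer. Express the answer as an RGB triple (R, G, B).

(72, 89, 100)

#2d6164 → (45, 97, 100); #a23d65 → (162, 61, 101).
R = 45 + 0.23 × (162 − 45) = 45 + 0.23 × 117 = 71.91 → 72
G = 97 + 0.23 × (61 − 97) = 97 + 0.23 × -36 = 88.72 → 89
B = 100 + 0.23 × (101 − 100) = 100 + 0.23 × 1 = 100.23 → 100
So the blended color is (72, 89, 100), about #485964.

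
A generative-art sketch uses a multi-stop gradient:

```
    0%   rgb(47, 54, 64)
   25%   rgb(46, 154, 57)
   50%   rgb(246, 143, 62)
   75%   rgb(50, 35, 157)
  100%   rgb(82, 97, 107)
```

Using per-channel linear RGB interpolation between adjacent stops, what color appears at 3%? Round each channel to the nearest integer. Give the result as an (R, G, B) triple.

3% lies between the 0% and 25% stops, so the local fraction is t = (3 − 0)/(25 − 0) = 3/25 ≈ 0.12.
R = 47 + 0.12 × (46 − 47) = 46.88 → 47
G = 54 + 0.12 × (154 − 54) = 66 → 66
B = 64 + 0.12 × (57 − 64) = 63.16 → 63

(47, 66, 63)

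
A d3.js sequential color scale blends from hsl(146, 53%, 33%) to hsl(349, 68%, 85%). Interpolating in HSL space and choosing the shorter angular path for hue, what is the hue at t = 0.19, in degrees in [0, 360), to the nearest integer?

Hue: 349 − 146 = 203°, but |203| > 180 so the shorter arc goes the other way: Δh = 203 − 360 = -157°.
H = 146 + 0.19 × (-157) = 116.17 → 116°

116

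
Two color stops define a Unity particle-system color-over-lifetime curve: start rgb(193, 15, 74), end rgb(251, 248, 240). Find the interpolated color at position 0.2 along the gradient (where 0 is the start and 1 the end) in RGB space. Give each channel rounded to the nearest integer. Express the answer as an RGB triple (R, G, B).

(205, 62, 107)

R = 193 + 0.2 × (251 − 193) = 193 + 0.2 × 58 = 204.6 → 205
G = 15 + 0.2 × (248 − 15) = 15 + 0.2 × 233 = 61.6 → 62
B = 74 + 0.2 × (240 − 74) = 74 + 0.2 × 166 = 107.2 → 107
So the blended color is (205, 62, 107), about #cd3e6b.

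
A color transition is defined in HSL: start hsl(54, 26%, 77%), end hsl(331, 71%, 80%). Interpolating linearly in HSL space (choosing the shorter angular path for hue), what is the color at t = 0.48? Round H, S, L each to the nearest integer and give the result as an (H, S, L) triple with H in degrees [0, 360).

Hue: 331 − 54 = 277°, but |277| > 180 so the shorter arc goes the other way: Δh = 277 − 360 = -83°.
H = 54 + 0.48 × (-83) = 14.16 → 14°
S = 26 + 0.48 × (71 − 26) = 47.6 → 48%
L = 77 + 0.48 × (80 − 77) = 78.44 → 78%

(14, 48, 78)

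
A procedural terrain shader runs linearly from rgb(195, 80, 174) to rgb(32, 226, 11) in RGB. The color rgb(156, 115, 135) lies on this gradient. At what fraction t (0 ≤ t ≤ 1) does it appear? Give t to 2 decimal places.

Invert the lerp on the R channel (largest span, 163): t = (156 − 195) / (32 − 195) = -39/-163 = 0.23926.
Check on G: (115 − 80)/(226 − 80) = 0.2397 ✓

0.24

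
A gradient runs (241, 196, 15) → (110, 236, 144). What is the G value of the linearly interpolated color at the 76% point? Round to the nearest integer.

G = 196 + 0.76 × (236 − 196) = 226.4 → 226

226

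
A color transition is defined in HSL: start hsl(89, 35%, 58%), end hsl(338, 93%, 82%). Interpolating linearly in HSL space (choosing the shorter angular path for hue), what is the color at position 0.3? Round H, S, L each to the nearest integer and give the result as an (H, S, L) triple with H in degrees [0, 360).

Hue: 338 − 89 = 249°, but |249| > 180 so the shorter arc goes the other way: Δh = 249 − 360 = -111°.
H = 89 + 0.3 × (-111) = 55.7 → 56°
S = 35 + 0.3 × (93 − 35) = 52.4 → 52%
L = 58 + 0.3 × (82 − 58) = 65.2 → 65%

(56, 52, 65)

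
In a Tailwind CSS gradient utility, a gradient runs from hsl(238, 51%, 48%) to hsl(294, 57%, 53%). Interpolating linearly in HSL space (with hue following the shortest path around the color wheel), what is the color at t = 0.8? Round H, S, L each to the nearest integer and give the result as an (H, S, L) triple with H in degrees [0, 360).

(283, 56, 52)

Hue arc: Δh = 294 − 238 = 56° (|Δh| ≤ 180, already the shorter path).
H = 238 + 0.8 × (56) = 282.8 → 283°
S = 51 + 0.8 × (57 − 51) = 55.8 → 56%
L = 48 + 0.8 × (53 − 48) = 52 → 52%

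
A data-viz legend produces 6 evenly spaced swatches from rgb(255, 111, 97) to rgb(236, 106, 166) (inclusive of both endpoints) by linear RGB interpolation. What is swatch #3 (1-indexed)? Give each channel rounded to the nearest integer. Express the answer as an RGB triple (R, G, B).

With 6 swatches and endpoints inclusive, swatch 3 sits at t = (3 − 1)/(6 − 1) = 2/5 ≈ 0.4.
R = 255 + 0.4 × (236 − 255) = 247.4 → 247
G = 111 + 0.4 × (106 − 111) = 109 → 109
B = 97 + 0.4 × (166 − 97) = 124.6 → 125

(247, 109, 125)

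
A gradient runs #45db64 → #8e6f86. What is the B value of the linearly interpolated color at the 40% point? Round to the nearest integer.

B₁ = 100 (from #45db64), B₂ = 134 (from #8e6f86).
B = 100 + 0.4 × (134 − 100) = 113.6 → 114

114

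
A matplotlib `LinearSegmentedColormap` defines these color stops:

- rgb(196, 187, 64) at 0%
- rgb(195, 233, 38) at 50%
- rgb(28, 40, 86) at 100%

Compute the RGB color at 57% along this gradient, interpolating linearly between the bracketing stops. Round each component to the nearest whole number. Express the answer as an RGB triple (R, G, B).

57% lies between the 50% and 100% stops, so the local fraction is t = (57 − 50)/(100 − 50) = 7/50 ≈ 0.14.
R = 195 + 0.14 × (28 − 195) = 171.62 → 172
G = 233 + 0.14 × (40 − 233) = 205.98 → 206
B = 38 + 0.14 × (86 − 38) = 44.72 → 45

(172, 206, 45)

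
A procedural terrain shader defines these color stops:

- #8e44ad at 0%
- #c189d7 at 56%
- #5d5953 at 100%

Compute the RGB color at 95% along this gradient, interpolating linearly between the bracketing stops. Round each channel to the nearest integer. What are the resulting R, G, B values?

(104, 94, 98)

95% lies between the 56% and 100% stops, so the local fraction is t = (95 − 56)/(100 − 56) = 39/44 ≈ 0.8864.
#c189d7 → (193, 137, 215); #5d5953 → (93, 89, 83).
R = 193 + 0.8864 × (93 − 193) = 104.36 → 104
G = 137 + 0.8864 × (89 − 137) = 94.453 → 94
B = 215 + 0.8864 × (83 − 215) = 97.995 → 98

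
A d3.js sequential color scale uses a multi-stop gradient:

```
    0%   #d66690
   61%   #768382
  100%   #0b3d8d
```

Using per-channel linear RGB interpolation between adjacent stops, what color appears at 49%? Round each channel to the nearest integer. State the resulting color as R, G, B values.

(137, 125, 133)

49% lies between the 0% and 61% stops, so the local fraction is t = (49 − 0)/(61 − 0) = 49/61 ≈ 0.8033.
#d66690 → (214, 102, 144); #768382 → (118, 131, 130).
R = 214 + 0.8033 × (118 − 214) = 136.883 → 137
G = 102 + 0.8033 × (131 − 102) = 125.296 → 125
B = 144 + 0.8033 × (130 − 144) = 132.754 → 133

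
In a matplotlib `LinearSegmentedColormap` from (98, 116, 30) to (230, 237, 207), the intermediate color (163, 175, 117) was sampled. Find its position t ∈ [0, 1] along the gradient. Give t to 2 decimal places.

0.49

Invert the lerp on the B channel (largest span, 177): t = (117 − 30) / (207 − 30) = 87/177 = 0.49153.
Check on R: (163 − 98)/(230 − 98) = 0.4924 ✓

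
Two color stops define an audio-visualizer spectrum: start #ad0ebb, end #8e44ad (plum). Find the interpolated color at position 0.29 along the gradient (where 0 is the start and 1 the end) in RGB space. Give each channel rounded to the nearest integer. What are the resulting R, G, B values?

#ad0ebb → (173, 14, 187); #8e44ad → (142, 68, 173).
R = 173 + 0.29 × (142 − 173) = 173 + 0.29 × -31 = 164.01 → 164
G = 14 + 0.29 × (68 − 14) = 14 + 0.29 × 54 = 29.66 → 30
B = 187 + 0.29 × (173 − 187) = 187 + 0.29 × -14 = 182.94 → 183

(164, 30, 183)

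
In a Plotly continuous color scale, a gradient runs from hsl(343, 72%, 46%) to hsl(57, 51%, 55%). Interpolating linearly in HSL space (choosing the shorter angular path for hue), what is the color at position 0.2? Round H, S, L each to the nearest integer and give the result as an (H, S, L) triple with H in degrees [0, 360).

Hue: 57 − 343 = -286°, but |-286| > 180 so the shorter arc goes the other way: Δh = -286 + 360 = 74°.
H = 343 + 0.2 × (74) = 357.8 → 358°
S = 72 + 0.2 × (51 − 72) = 67.8 → 68%
L = 46 + 0.2 × (55 − 46) = 47.8 → 48%

(358, 68, 48)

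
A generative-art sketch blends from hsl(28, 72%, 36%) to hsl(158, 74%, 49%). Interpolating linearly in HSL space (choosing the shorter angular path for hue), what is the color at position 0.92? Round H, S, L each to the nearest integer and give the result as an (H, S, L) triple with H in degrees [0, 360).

(148, 74, 48)

Hue arc: Δh = 158 − 28 = 130° (|Δh| ≤ 180, already the shorter path).
H = 28 + 0.92 × (130) = 147.6 → 148°
S = 72 + 0.92 × (74 − 72) = 73.84 → 74%
L = 36 + 0.92 × (49 − 36) = 47.96 → 48%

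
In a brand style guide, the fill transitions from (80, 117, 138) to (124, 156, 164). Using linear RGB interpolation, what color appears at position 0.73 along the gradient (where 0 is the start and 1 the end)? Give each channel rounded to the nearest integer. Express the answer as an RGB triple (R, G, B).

(112, 145, 157)

R = 80 + 0.73 × (124 − 80) = 80 + 0.73 × 44 = 112.12 → 112
G = 117 + 0.73 × (156 − 117) = 117 + 0.73 × 39 = 145.47 → 145
B = 138 + 0.73 × (164 − 138) = 138 + 0.73 × 26 = 156.98 → 157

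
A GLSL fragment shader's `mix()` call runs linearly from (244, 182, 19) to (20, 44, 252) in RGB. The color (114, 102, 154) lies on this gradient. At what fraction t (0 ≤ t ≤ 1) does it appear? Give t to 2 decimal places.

0.58

Invert the lerp on the B channel (largest span, 233): t = (154 − 19) / (252 − 19) = 135/233 = 0.5794.
Check on R: (114 − 244)/(20 − 244) = 0.5804 ✓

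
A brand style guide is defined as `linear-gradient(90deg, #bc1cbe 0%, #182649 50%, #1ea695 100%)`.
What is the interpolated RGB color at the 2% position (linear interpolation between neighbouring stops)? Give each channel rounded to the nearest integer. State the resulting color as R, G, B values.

(181, 28, 185)

2% lies between the 0% and 50% stops, so the local fraction is t = (2 − 0)/(50 − 0) = 2/50 ≈ 0.04.
#bc1cbe → (188, 28, 190); #182649 → (24, 38, 73).
R = 188 + 0.04 × (24 − 188) = 181.44 → 181
G = 28 + 0.04 × (38 − 28) = 28.4 → 28
B = 190 + 0.04 × (73 − 190) = 185.32 → 185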